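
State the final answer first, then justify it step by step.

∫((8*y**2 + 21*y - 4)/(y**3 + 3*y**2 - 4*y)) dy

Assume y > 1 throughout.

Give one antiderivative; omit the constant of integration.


The answer is log(y) + 5*log(y - 1) + 2*log(y + 4).
Step 1. Decompose ∫((8*y**2 + 21*y - 4)/(y**3 + 3*y**2 - 4*y)) dy by partial fractions, (8*y**2 + 21*y - 4)/(y**3 + 3*y**2 - 4*y) = 2/(y + 4) + 5/(y - 1) + 1/y: now ∫(1/y) dy + ∫(5/(y - 1)) dy + ∫(2/(y + 4)) dy.
Step 2. Evaluate the standard form [assuming y > 0]: now log(y) + ∫(5/(y - 1)) dy + ∫(2/(y + 4)) dy.
Step 3. Evaluate the standard form [assuming y > 1]: now log(y) + 5*log(y - 1) + ∫(2/(y + 4)) dy.
Step 4. Evaluate the standard form [assuming y > -4]: now log(y) + 5*log(y - 1) + 2*log(y + 4).
Answer: log(y) + 5*log(y - 1) + 2*log(y + 4).


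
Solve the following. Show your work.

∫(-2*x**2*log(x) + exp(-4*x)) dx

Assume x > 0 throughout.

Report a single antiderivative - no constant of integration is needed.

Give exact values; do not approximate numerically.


Step 1. Rewrite: now ∫(-2*x**2*log(x)) dx + ∫(exp(-4*x)) dx.
Step 2. Evaluate the standard form: now ∫(-2*x**2*log(x)) dx - exp(-4*x)/4.
Step 3. Integrate ∫(-2*x**2*log(x)) dx by parts with u = log(x), dv = (-2*x**2) dx, so v = -2*x**3/3 [assuming x > 0]: now -2*x**3*log(x)/3 + ∫(2*x**2/3) dx - exp(-4*x)/4.
Step 4. Evaluate the standard form: now -2*x**3*log(x)/3 + 2*x**3/9 - exp(-4*x)/4.
Answer: -2*x**3*log(x)/3 + 2*x**3/9 - exp(-4*x)/4.


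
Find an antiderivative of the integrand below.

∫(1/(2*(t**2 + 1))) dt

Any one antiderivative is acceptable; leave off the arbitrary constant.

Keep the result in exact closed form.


Answer: atan(t)/2.


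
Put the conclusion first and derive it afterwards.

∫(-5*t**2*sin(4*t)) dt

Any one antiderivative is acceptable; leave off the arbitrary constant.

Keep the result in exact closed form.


The answer is 5*t**2*cos(4*t)/4 - 5*t*sin(4*t)/8 - 5*cos(4*t)/32.
Step 1. Integrate ∫(-5*t**2*sin(4*t)) dt by parts with u = t**2, dv = (-5*sin(4*t)) dt, so v = 5*cos(4*t)/4: now 5*t**2*cos(4*t)/4 + ∫(-5*t*cos(4*t)/2) dt.
Step 2. Integrate ∫(-5*t*cos(4*t)/2) dt by parts with u = t, dv = (-5*cos(4*t)/2) dt, so v = -5*sin(4*t)/8: now 5*t**2*cos(4*t)/4 - 5*t*sin(4*t)/8 + ∫(5*sin(4*t)/8) dt.
Step 3. Evaluate the standard form: now 5*t**2*cos(4*t)/4 - 5*t*sin(4*t)/8 - 5*cos(4*t)/32.
Answer: 5*t**2*cos(4*t)/4 - 5*t*sin(4*t)/8 - 5*cos(4*t)/32.


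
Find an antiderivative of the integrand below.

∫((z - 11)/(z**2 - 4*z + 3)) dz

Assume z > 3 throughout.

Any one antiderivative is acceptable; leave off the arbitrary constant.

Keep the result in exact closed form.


Answer: -4*log(z - 3) + 5*log(z - 1).


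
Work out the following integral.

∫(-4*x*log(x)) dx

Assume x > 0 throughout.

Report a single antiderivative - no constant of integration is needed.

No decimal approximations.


Answer: -2*x**2*log(x) + x**2.


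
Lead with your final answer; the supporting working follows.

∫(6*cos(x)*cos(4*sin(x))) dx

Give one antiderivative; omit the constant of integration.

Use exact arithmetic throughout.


The answer is 3*sin(4*sin(x))/2.
Step 1. Substitute u = sin(x), turning ∫(6*cos(x)*cos(4*sin(x))) dx into ∫(6*cos(4*u)) du: now ∫(6*cos(4*u)) du.
Step 2. Evaluate the standard form: now 3*sin(4*u)/2.
Step 3. Substitute back u = sin(x): now 3*sin(4*sin(x))/2.
Answer: 3*sin(4*sin(x))/2.


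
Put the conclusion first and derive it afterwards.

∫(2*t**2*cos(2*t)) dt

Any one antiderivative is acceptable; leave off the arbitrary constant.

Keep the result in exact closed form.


The answer is t**2*sin(2*t) + t*cos(2*t) - sin(2*t)/2.
Step 1. Integrate ∫(2*t**2*cos(2*t)) dt by parts with u = t**2, dv = (2*cos(2*t)) dt, so v = sin(2*t): now t**2*sin(2*t) + ∫(-2*t*sin(2*t)) dt.
Step 2. Integrate ∫(-2*t*sin(2*t)) dt by parts with u = t, dv = (-2*sin(2*t)) dt, so v = cos(2*t): now t**2*sin(2*t) + t*cos(2*t) + ∫(-cos(2*t)) dt.
Step 3. Evaluate the standard form: now t**2*sin(2*t) + t*cos(2*t) - sin(2*t)/2.
Answer: t**2*sin(2*t) + t*cos(2*t) - sin(2*t)/2.


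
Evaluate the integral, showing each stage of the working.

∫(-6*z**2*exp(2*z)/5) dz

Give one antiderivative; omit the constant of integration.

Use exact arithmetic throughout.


Step 1. Integrate ∫(-6*z**2*exp(2*z)/5) dz by parts with u = z**2, dv = (-6*exp(2*z)/5) dz, so v = -3*exp(2*z)/5: now -3*z**2*exp(2*z)/5 + ∫(6*z*exp(2*z)/5) dz.
Step 2. Integrate ∫(6*z*exp(2*z)/5) dz by parts with u = z, dv = (6*exp(2*z)/5) dz, so v = 3*exp(2*z)/5: now -3*z**2*exp(2*z)/5 + 3*z*exp(2*z)/5 + ∫(-3*exp(2*z)/5) dz.
Step 3. Evaluate the standard form: now -3*z**2*exp(2*z)/5 + 3*z*exp(2*z)/5 - 3*exp(2*z)/10.
Answer: -3*z**2*exp(2*z)/5 + 3*z*exp(2*z)/5 - 3*exp(2*z)/10.


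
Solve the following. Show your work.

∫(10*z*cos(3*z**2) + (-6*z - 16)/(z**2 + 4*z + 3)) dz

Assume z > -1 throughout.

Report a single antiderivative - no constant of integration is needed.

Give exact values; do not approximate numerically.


Step 1. Rewrite: now ∫(10*z*cos(3*z**2)) dz + ∫((-6*z - 16)/(z**2 + 4*z + 3)) dz.
Step 2. Substitute u = z**2, turning ∫(10*z*cos(3*z**2)) dz into ∫(5*cos(3*u)) du: now ∫((-6*z - 16)/(z**2 + 4*z + 3)) dz + ∫(5*cos(3*u)) du.
Step 3. Evaluate the standard form: now 5*sin(3*u)/3 + ∫((-6*z - 16)/(z**2 + 4*z + 3)) dz.
Step 4. Substitute back u = z**2: now 5*sin(3*z**2)/3 + ∫((-6*z - 16)/(z**2 + 4*z + 3)) dz.
Step 5. Decompose ∫((-6*z - 16)/(z**2 + 4*z + 3)) dz by partial fractions, (-6*z - 16)/(z**2 + 4*z + 3) = -1/(z + 3) - 5/(z + 1): now 5*sin(3*z**2)/3 + ∫(-5/(z + 1)) dz + ∫(-1/(z + 3)) dz.
Step 6. Evaluate the standard form [assuming z > -1]: now -5*log(z + 1) + 5*sin(3*z**2)/3 + ∫(-1/(z + 3)) dz.
Step 7. Evaluate the standard form [assuming z > -3]: now -5*log(z + 1) - log(z + 3) + 5*sin(3*z**2)/3.
Answer: -5*log(z + 1) - log(z + 3) + 5*sin(3*z**2)/3.


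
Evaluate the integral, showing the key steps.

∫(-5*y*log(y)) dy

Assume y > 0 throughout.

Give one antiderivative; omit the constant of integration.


Step 1. Integrate ∫(-5*y*log(y)) dy by parts with u = log(y), dv = (-5*y) dy, so v = -5*y**2/2 [assuming y > 0]: now -5*y**2*log(y)/2 + ∫(5*y/2) dy.
Step 2. Evaluate the standard form: now -5*y**2*log(y)/2 + 5*y**2/4.
Answer: -5*y**2*log(y)/2 + 5*y**2/4.


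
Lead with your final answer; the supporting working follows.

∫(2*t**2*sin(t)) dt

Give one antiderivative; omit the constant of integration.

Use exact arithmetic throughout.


The answer is -2*t**2*cos(t) + 4*t*sin(t) + 4*cos(t).
Step 1. Integrate ∫(2*t**2*sin(t)) dt by parts with u = t**2, dv = (2*sin(t)) dt, so v = -2*cos(t): now -2*t**2*cos(t) + ∫(4*t*cos(t)) dt.
Step 2. Integrate ∫(4*t*cos(t)) dt by parts with u = t, dv = (4*cos(t)) dt, so v = 4*sin(t): now -2*t**2*cos(t) + 4*t*sin(t) + ∫(-4*sin(t)) dt.
Step 3. Evaluate the standard form: now -2*t**2*cos(t) + 4*t*sin(t) + 4*cos(t).
Answer: -2*t**2*cos(t) + 4*t*sin(t) + 4*cos(t).


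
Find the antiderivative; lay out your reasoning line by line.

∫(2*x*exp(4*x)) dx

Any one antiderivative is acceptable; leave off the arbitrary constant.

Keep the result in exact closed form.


Step 1. Integrate ∫(2*x*exp(4*x)) dx by parts with u = x, dv = (2*exp(4*x)) dx, so v = exp(4*x)/2: now x*exp(4*x)/2 + ∫(-exp(4*x)/2) dx.
Step 2. Evaluate the standard form: now x*exp(4*x)/2 - exp(4*x)/8.
Answer: x*exp(4*x)/2 - exp(4*x)/8.


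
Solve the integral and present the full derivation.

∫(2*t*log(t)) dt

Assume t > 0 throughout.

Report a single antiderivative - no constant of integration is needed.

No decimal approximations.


Step 1. Integrate ∫(2*t*log(t)) dt by parts with u = log(t), dv = (2*t) dt, so v = t**2 [assuming t > 0]: now t**2*log(t) + ∫(-t) dt.
Step 2. Evaluate the standard form: now t**2*log(t) - t**2/2.
Answer: t**2*log(t) - t**2/2.


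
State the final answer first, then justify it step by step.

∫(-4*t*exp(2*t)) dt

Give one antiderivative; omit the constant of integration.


The answer is -2*t*exp(2*t) + exp(2*t).
Step 1. Integrate ∫(-4*t*exp(2*t)) dt by parts with u = t, dv = (-4*exp(2*t)) dt, so v = -2*exp(2*t): now -2*t*exp(2*t) + ∫(2*exp(2*t)) dt.
Step 2. Evaluate the standard form: now -2*t*exp(2*t) + exp(2*t).
Answer: -2*t*exp(2*t) + exp(2*t).


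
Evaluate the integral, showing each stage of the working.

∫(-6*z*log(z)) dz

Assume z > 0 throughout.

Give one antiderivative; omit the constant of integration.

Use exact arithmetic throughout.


Step 1. Integrate ∫(-6*z*log(z)) dz by parts with u = log(z), dv = (-6*z) dz, so v = -3*z**2 [assuming z > 0]: now -3*z**2*log(z) + ∫(3*z) dz.
Step 2. Evaluate the standard form: now -3*z**2*log(z) + 3*z**2/2.
Answer: -3*z**2*log(z) + 3*z**2/2.


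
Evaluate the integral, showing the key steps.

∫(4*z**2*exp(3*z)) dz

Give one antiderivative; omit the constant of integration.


Step 1. Integrate ∫(4*z**2*exp(3*z)) dz by parts with u = z**2, dv = (4*exp(3*z)) dz, so v = 4*exp(3*z)/3: now 4*z**2*exp(3*z)/3 + ∫(-8*z*exp(3*z)/3) dz.
Step 2. Integrate ∫(-8*z*exp(3*z)/3) dz by parts with u = z, dv = (-8*exp(3*z)/3) dz, so v = -8*exp(3*z)/9: now 4*z**2*exp(3*z)/3 - 8*z*exp(3*z)/9 + ∫(8*exp(3*z)/9) dz.
Step 3. Evaluate the standard form: now 4*z**2*exp(3*z)/3 - 8*z*exp(3*z)/9 + 8*exp(3*z)/27.
Answer: 4*z**2*exp(3*z)/3 - 8*z*exp(3*z)/9 + 8*exp(3*z)/27.


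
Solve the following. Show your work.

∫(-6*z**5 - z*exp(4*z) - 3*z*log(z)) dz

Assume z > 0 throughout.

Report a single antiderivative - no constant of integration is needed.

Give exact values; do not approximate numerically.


Step 1. Rewrite: now ∫(-6*z**5) dz + ∫(-z*exp(4*z)) dz + ∫(-3*z*log(z)) dz.
Step 2. Integrate ∫(-3*z*log(z)) dz by parts with u = log(z), dv = (-3*z) dz, so v = -3*z**2/2 [assuming z > 0]: now -3*z**2*log(z)/2 + ∫(3*z/2) dz + ∫(-6*z**5) dz + ∫(-z*exp(4*z)) dz.
Step 3. Evaluate the standard form: now -3*z**2*log(z)/2 + 3*z**2/4 + ∫(-6*z**5) dz + ∫(-z*exp(4*z)) dz.
Step 4. Integrate ∫(-z*exp(4*z)) dz by parts with u = z, dv = (-exp(4*z)) dz, so v = -exp(4*z)/4: now -3*z**2*log(z)/2 + 3*z**2/4 - z*exp(4*z)/4 + ∫(-6*z**5) dz + ∫(exp(4*z)/4) dz.
Step 5. Evaluate the standard form: now -3*z**2*log(z)/2 + 3*z**2/4 - z*exp(4*z)/4 + exp(4*z)/16 + ∫(-6*z**5) dz.
Step 6. Evaluate the standard form: now -z**6 - 3*z**2*log(z)/2 + 3*z**2/4 - z*exp(4*z)/4 + exp(4*z)/16.
Answer: -z**6 - 3*z**2*log(z)/2 + 3*z**2/4 - z*exp(4*z)/4 + exp(4*z)/16.


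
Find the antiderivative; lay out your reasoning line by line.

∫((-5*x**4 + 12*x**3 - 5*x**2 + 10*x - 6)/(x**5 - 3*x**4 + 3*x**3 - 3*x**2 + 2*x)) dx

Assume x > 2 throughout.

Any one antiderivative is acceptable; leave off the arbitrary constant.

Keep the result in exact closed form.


Step 1. Decompose ∫((-5*x**4 + 12*x**3 - 5*x**2 + 10*x - 6)/(x**5 - 3*x**4 + 3*x**3 - 3*x**2 + 2*x)) dx by partial fractions, (-5*x**4 + 12*x**3 - 5*x**2 + 10*x - 6)/(x**5 - 3*x**4 + 3*x**3 - 3*x**2 + 2*x) = -2/(x**2 + 1) - 3/(x - 1) + 1/(x - 2) - 3/x: now ∫(-3/x) dx + ∫(1/(x - 2)) dx + ∫(-3/(x - 1)) dx + ∫(-2/(x**2 + 1)) dx.
Step 2. Evaluate the standard form [assuming x > 0]: now -3*log(x) + ∫(1/(x - 2)) dx + ∫(-3/(x - 1)) dx + ∫(-2/(x**2 + 1)) dx.
Step 3. Evaluate the standard form [assuming x > 1]: now -3*log(x) - 3*log(x - 1) + ∫(1/(x - 2)) dx + ∫(-2/(x**2 + 1)) dx.
Step 4. Evaluate the standard form [assuming x > 2]: now -3*log(x) + log(x - 2) - 3*log(x - 1) + ∫(-2/(x**2 + 1)) dx.
Step 5. Evaluate the standard form: now -3*log(x) + log(x - 2) - 3*log(x - 1) - 2*atan(x).
Answer: -3*log(x) + log(x - 2) - 3*log(x - 1) - 2*atan(x).


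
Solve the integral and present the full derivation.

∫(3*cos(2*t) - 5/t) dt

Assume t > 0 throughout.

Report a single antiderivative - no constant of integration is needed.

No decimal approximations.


Step 1. Rewrite: now ∫(-5/t) dt + ∫(3*cos(2*t)) dt.
Step 2. Evaluate the standard form [assuming t > 0]: now -5*log(t) + ∫(3*cos(2*t)) dt.
Step 3. Evaluate the standard form: now -5*log(t) + 3*sin(2*t)/2.
Answer: -5*log(t) + 3*sin(2*t)/2.


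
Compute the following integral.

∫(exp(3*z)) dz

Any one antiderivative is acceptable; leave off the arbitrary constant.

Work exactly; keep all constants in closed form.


Answer: exp(3*z)/3.


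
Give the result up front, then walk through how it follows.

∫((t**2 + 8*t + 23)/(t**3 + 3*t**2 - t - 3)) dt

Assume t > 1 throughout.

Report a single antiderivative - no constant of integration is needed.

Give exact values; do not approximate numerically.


The answer is 4*log(t - 1) - 4*log(t + 1) + log(t + 3).
Step 1. Decompose ∫((t**2 + 8*t + 23)/(t**3 + 3*t**2 - t - 3)) dt by partial fractions, (t**2 + 8*t + 23)/(t**3 + 3*t**2 - t - 3) = 1/(t + 3) - 4/(t + 1) + 4/(t - 1): now ∫(4/(t - 1)) dt + ∫(-4/(t + 1)) dt + ∫(1/(t + 3)) dt.
Step 2. Evaluate the standard form [assuming t > 1]: now 4*log(t - 1) + ∫(-4/(t + 1)) dt + ∫(1/(t + 3)) dt.
Step 3. Evaluate the standard form [assuming t > -3]: now 4*log(t - 1) + log(t + 3) + ∫(-4/(t + 1)) dt.
Step 4. Evaluate the standard form [assuming t > -1]: now 4*log(t - 1) - 4*log(t + 1) + log(t + 3).
Answer: 4*log(t - 1) - 4*log(t + 1) + log(t + 3).


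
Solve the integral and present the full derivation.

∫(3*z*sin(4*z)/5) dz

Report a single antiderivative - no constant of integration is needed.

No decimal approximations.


Step 1. Integrate ∫(3*z*sin(4*z)/5) dz by parts with u = z, dv = (3*sin(4*z)/5) dz, so v = -3*cos(4*z)/20: now -3*z*cos(4*z)/20 + ∫(3*cos(4*z)/20) dz.
Step 2. Evaluate the standard form: now -3*z*cos(4*z)/20 + 3*sin(4*z)/80.
Answer: -3*z*cos(4*z)/20 + 3*sin(4*z)/80.


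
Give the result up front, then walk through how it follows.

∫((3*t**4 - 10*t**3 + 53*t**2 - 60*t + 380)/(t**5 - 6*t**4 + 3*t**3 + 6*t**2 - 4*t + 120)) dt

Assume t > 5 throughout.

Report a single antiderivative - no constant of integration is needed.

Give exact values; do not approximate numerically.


The answer is 5*log(t - 5) - 5*log(t - 3) + 3*log(t + 2) + 2*atan(t/2).
Step 1. Decompose ∫((3*t**4 - 10*t**3 + 53*t**2 - 60*t + 380)/(t**5 - 6*t**4 + 3*t**3 + 6*t**2 - 4*t + 120)) dt by partial fractions, (3*t**4 - 10*t**3 + 53*t**2 - 60*t + 380)/(t**5 - 6*t**4 + 3*t**3 + 6*t**2 - 4*t + 120) = 4/(t**2 + 4) + 3/(t + 2) - 5/(t - 3) + 5/(t - 5): now ∫(5/(t - 5)) dt + ∫(-5/(t - 3)) dt + ∫(3/(t + 2)) dt + ∫(4/(t**2 + 4)) dt.
Step 2. Evaluate the standard form [assuming t > -2]: now 3*log(t + 2) + ∫(5/(t - 5)) dt + ∫(-5/(t - 3)) dt + ∫(4/(t**2 + 4)) dt.
Step 3. Evaluate the standard form [assuming t > 5]: now 5*log(t - 5) + 3*log(t + 2) + ∫(-5/(t - 3)) dt + ∫(4/(t**2 + 4)) dt.
Step 4. Evaluate the standard form [assuming t > 3]: now 5*log(t - 5) - 5*log(t - 3) + 3*log(t + 2) + ∫(4/(t**2 + 4)) dt.
Step 5. Evaluate the standard form: now 5*log(t - 5) - 5*log(t - 3) + 3*log(t + 2) + 2*atan(t/2).
Answer: 5*log(t - 5) - 5*log(t - 3) + 3*log(t + 2) + 2*atan(t/2).


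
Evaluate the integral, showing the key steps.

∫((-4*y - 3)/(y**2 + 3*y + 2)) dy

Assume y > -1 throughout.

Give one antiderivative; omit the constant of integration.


Step 1. Decompose ∫((-4*y - 3)/(y**2 + 3*y + 2)) dy by partial fractions, (-4*y - 3)/(y**2 + 3*y + 2) = -5/(y + 2) + 1/(y + 1): now ∫(1/(y + 1)) dy + ∫(-5/(y + 2)) dy.
Step 2. Evaluate the standard form [assuming y > -2]: now -5*log(y + 2) + ∫(1/(y + 1)) dy.
Step 3. Evaluate the standard form [assuming y > -1]: now log(y + 1) - 5*log(y + 2).
Answer: log(y + 1) - 5*log(y + 2).


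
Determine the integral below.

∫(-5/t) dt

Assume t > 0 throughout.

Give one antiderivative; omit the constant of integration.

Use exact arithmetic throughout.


Answer: -5*log(t).


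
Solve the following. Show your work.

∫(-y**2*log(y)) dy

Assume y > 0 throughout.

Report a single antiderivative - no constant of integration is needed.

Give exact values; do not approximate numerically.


Step 1. Integrate ∫(-y**2*log(y)) dy by parts with u = log(y), dv = (-y**2) dy, so v = -y**3/3 [assuming y > 0]: now -y**3*log(y)/3 + ∫(y**2/3) dy.
Step 2. Evaluate the standard form: now -y**3*log(y)/3 + y**3/9.
Answer: -y**3*log(y)/3 + y**3/9.


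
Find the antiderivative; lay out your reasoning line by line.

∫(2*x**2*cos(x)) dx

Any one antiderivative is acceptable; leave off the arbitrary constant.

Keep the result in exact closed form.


Step 1. Integrate ∫(2*x**2*cos(x)) dx by parts with u = x**2, dv = (2*cos(x)) dx, so v = 2*sin(x): now 2*x**2*sin(x) + ∫(-4*x*sin(x)) dx.
Step 2. Integrate ∫(-4*x*sin(x)) dx by parts with u = x, dv = (-4*sin(x)) dx, so v = 4*cos(x): now 2*x**2*sin(x) + 4*x*cos(x) + ∫(-4*cos(x)) dx.
Step 3. Evaluate the standard form: now 2*x**2*sin(x) + 4*x*cos(x) - 4*sin(x).
Answer: 2*x**2*sin(x) + 4*x*cos(x) - 4*sin(x).


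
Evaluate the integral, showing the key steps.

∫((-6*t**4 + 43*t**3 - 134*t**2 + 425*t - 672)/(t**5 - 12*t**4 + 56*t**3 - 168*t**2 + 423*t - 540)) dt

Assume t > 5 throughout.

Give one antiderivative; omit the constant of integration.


Step 1. Decompose ∫((-6*t**4 + 43*t**3 - 134*t**2 + 425*t - 672)/(t**5 - 12*t**4 + 56*t**3 - 168*t**2 + 423*t - 540)) dt by partial fractions, (-6*t**4 + 43*t**3 - 134*t**2 + 425*t - 672)/(t**5 - 12*t**4 + 56*t**3 - 168*t**2 + 423*t - 540) = 1/(t**2 + 9) + 2/(t - 3) - 4/(t - 4) - 4/(t - 5): now ∫(-4/(t - 5)) dt + ∫(-4/(t - 4)) dt + ∫(2/(t - 3)) dt + ∫(1/(t**2 + 9)) dt.
Step 2. Evaluate the standard form [assuming t > 5]: now -4*log(t - 5) + ∫(-4/(t - 4)) dt + ∫(2/(t - 3)) dt + ∫(1/(t**2 + 9)) dt.
Step 3. Evaluate the standard form [assuming t > 3]: now -4*log(t - 5) + 2*log(t - 3) + ∫(-4/(t - 4)) dt + ∫(1/(t**2 + 9)) dt.
Step 4. Evaluate the standard form [assuming t > 4]: now -4*log(t - 5) - 4*log(t - 4) + 2*log(t - 3) + ∫(1/(t**2 + 9)) dt.
Step 5. Evaluate the standard form: now -4*log(t - 5) - 4*log(t - 4) + 2*log(t - 3) + atan(t/3)/3.
Answer: -4*log(t - 5) - 4*log(t - 4) + 2*log(t - 3) + atan(t/3)/3.


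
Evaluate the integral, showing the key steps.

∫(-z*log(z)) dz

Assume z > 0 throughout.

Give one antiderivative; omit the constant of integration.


Step 1. Integrate ∫(-z*log(z)) dz by parts with u = log(z), dv = (-z) dz, so v = -z**2/2 [assuming z > 0]: now -z**2*log(z)/2 + ∫(z/2) dz.
Step 2. Evaluate the standard form: now -z**2*log(z)/2 + z**2/4.
Answer: -z**2*log(z)/2 + z**2/4.


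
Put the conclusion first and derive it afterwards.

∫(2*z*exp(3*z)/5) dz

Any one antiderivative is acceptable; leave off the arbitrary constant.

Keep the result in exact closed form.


The answer is 2*z*exp(3*z)/15 - 2*exp(3*z)/45.
Step 1. Integrate ∫(2*z*exp(3*z)/5) dz by parts with u = z, dv = (2*exp(3*z)/5) dz, so v = 2*exp(3*z)/15: now 2*z*exp(3*z)/15 + ∫(-2*exp(3*z)/15) dz.
Step 2. Evaluate the standard form: now 2*z*exp(3*z)/15 - 2*exp(3*z)/45.
Answer: 2*z*exp(3*z)/15 - 2*exp(3*z)/45.


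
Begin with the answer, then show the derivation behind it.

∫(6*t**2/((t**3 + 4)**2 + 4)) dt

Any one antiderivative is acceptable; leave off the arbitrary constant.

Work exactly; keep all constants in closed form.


The answer is atan(t**3/2 + 2).
Step 1. Substitute u = t**3 + 4, turning ∫(6*t**2/((t**3 + 4)**2 + 4)) dt into ∫(2/(u**2 + 4)) du: now ∫(2/(u**2 + 4)) du.
Step 2. Evaluate the standard form: now atan(u/2).
Step 3. Substitute back u = t**3 + 4: now atan(t**3/2 + 2).
Answer: atan(t**3/2 + 2).


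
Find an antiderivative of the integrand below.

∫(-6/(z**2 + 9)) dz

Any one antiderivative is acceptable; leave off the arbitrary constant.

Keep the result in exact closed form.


Answer: -2*atan(z/3).


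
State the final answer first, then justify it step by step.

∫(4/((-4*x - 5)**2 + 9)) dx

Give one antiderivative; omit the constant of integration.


The answer is atan(4*x/3 + 5/3)/3.
Step 1. Substitute u = -4*x - 5, turning ∫(4/((-4*x - 5)**2 + 9)) dx into ∫(-1/(u**2 + 9)) du: now ∫(-1/(u**2 + 9)) du.
Step 2. Evaluate the standard form: now -atan(u/3)/3.
Step 3. Substitute back u = -4*x - 5: now atan(4*x/3 + 5/3)/3.
Answer: atan(4*x/3 + 5/3)/3.


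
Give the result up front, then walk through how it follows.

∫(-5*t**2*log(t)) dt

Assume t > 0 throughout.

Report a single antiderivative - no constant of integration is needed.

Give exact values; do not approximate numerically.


The answer is -5*t**3*log(t)/3 + 5*t**3/9.
Step 1. Integrate ∫(-5*t**2*log(t)) dt by parts with u = log(t), dv = (-5*t**2) dt, so v = -5*t**3/3 [assuming t > 0]: now -5*t**3*log(t)/3 + ∫(5*t**2/3) dt.
Step 2. Evaluate the standard form: now -5*t**3*log(t)/3 + 5*t**3/9.
Answer: -5*t**3*log(t)/3 + 5*t**3/9.


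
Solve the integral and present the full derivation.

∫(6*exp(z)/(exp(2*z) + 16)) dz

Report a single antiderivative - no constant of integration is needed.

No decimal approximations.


Step 1. Substitute u = exp(z), turning ∫(6*exp(z)/(exp(2*z) + 16)) dz into ∫(6/(u**2 + 16)) du: now ∫(6/(u**2 + 16)) du.
Step 2. Evaluate the standard form: now 3*atan(u/4)/2.
Step 3. Substitute back u = exp(z): now 3*atan(exp(z)/4)/2.
Answer: 3*atan(exp(z)/4)/2.


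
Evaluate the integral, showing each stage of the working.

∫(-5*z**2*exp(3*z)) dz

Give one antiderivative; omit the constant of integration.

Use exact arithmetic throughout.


Step 1. Integrate ∫(-5*z**2*exp(3*z)) dz by parts with u = z**2, dv = (-5*exp(3*z)) dz, so v = -5*exp(3*z)/3: now -5*z**2*exp(3*z)/3 + ∫(10*z*exp(3*z)/3) dz.
Step 2. Integrate ∫(10*z*exp(3*z)/3) dz by parts with u = z, dv = (10*exp(3*z)/3) dz, so v = 10*exp(3*z)/9: now -5*z**2*exp(3*z)/3 + 10*z*exp(3*z)/9 + ∫(-10*exp(3*z)/9) dz.
Step 3. Evaluate the standard form: now -5*z**2*exp(3*z)/3 + 10*z*exp(3*z)/9 - 10*exp(3*z)/27.
Answer: -5*z**2*exp(3*z)/3 + 10*z*exp(3*z)/9 - 10*exp(3*z)/27.


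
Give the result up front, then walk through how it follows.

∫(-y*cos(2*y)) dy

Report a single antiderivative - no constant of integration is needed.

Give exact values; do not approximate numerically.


The answer is -y*sin(2*y)/2 - cos(2*y)/4.
Step 1. Integrate ∫(-y*cos(2*y)) dy by parts with u = y, dv = (-cos(2*y)) dy, so v = -sin(2*y)/2: now -y*sin(2*y)/2 + ∫(sin(2*y)/2) dy.
Step 2. Evaluate the standard form: now -y*sin(2*y)/2 - cos(2*y)/4.
Answer: -y*sin(2*y)/2 - cos(2*y)/4.


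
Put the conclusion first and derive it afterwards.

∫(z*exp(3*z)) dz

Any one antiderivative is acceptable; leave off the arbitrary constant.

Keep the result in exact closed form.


The answer is z*exp(3*z)/3 - exp(3*z)/9.
Step 1. Integrate ∫(z*exp(3*z)) dz by parts with u = z, dv = (exp(3*z)) dz, so v = exp(3*z)/3: now z*exp(3*z)/3 + ∫(-exp(3*z)/3) dz.
Step 2. Evaluate the standard form: now z*exp(3*z)/3 - exp(3*z)/9.
Answer: z*exp(3*z)/3 - exp(3*z)/9.


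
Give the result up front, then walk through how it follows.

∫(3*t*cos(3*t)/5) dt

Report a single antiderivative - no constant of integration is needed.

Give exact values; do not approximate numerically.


The answer is t*sin(3*t)/5 + cos(3*t)/15.
Step 1. Integrate ∫(3*t*cos(3*t)/5) dt by parts with u = t, dv = (3*cos(3*t)/5) dt, so v = sin(3*t)/5: now t*sin(3*t)/5 + ∫(-sin(3*t)/5) dt.
Step 2. Evaluate the standard form: now t*sin(3*t)/5 + cos(3*t)/15.
Answer: t*sin(3*t)/5 + cos(3*t)/15.


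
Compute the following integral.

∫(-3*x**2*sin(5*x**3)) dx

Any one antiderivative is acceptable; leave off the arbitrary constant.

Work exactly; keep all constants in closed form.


Answer: cos(5*x**3)/5.


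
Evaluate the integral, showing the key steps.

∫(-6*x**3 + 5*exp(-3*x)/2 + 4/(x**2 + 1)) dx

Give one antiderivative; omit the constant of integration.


Step 1. Rewrite: now ∫(-6*x**3) dx + ∫(4/(x**2 + 1)) dx + ∫(5*exp(-3*x)/2) dx.
Step 2. Evaluate the standard form: now -3*x**4/2 + ∫(4/(x**2 + 1)) dx + ∫(5*exp(-3*x)/2) dx.
Step 3. Evaluate the standard form: now -3*x**4/2 + 4*atan(x) + ∫(5*exp(-3*x)/2) dx.
Step 4. Evaluate the standard form: now -3*x**4/2 + 4*atan(x) - 5*exp(-3*x)/6.
Answer: -3*x**4/2 + 4*atan(x) - 5*exp(-3*x)/6.


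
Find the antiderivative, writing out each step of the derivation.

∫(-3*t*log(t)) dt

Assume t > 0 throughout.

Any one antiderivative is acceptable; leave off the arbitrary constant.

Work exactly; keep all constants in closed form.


Step 1. Integrate ∫(-3*t*log(t)) dt by parts with u = log(t), dv = (-3*t) dt, so v = -3*t**2/2 [assuming t > 0]: now -3*t**2*log(t)/2 + ∫(3*t/2) dt.
Step 2. Evaluate the standard form: now -3*t**2*log(t)/2 + 3*t**2/4.
Answer: -3*t**2*log(t)/2 + 3*t**2/4.


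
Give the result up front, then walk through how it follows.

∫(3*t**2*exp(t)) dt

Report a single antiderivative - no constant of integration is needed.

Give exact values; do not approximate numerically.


The answer is 3*t**2*exp(t) - 6*t*exp(t) + 6*exp(t).
Step 1. Integrate ∫(3*t**2*exp(t)) dt by parts with u = t**2, dv = (3*exp(t)) dt, so v = 3*exp(t): now 3*t**2*exp(t) + ∫(-6*t*exp(t)) dt.
Step 2. Integrate ∫(-6*t*exp(t)) dt by parts with u = t, dv = (-6*exp(t)) dt, so v = -6*exp(t): now 3*t**2*exp(t) - 6*t*exp(t) + ∫(6*exp(t)) dt.
Step 3. Evaluate the standard form: now 3*t**2*exp(t) - 6*t*exp(t) + 6*exp(t).
Answer: 3*t**2*exp(t) - 6*t*exp(t) + 6*exp(t).


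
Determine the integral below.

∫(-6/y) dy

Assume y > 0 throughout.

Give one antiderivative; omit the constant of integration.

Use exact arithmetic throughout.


Answer: -6*log(y).


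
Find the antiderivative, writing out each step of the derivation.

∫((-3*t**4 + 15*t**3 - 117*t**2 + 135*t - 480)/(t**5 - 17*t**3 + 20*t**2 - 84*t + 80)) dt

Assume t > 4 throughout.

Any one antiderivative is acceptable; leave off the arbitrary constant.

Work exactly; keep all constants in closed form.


Step 1. Decompose ∫((-3*t**4 + 15*t**3 - 117*t**2 + 135*t - 480)/(t**5 - 17*t**3 + 20*t**2 - 84*t + 80)) dt by partial fractions, (-3*t**4 + 15*t**3 - 117*t**2 + 135*t - 480)/(t**5 - 17*t**3 + 20*t**2 - 84*t + 80) = -3/(t**2 + 4) - 5/(t + 5) + 5/(t - 1) - 3/(t - 4): now ∫(-3/(t - 4)) dt + ∫(5/(t - 1)) dt + ∫(-5/(t + 5)) dt + ∫(-3/(t**2 + 4)) dt.
Step 2. Evaluate the standard form [assuming t > 4]: now -3*log(t - 4) + ∫(5/(t - 1)) dt + ∫(-5/(t + 5)) dt + ∫(-3/(t**2 + 4)) dt.
Step 3. Evaluate the standard form [assuming t > -5]: now -3*log(t - 4) - 5*log(t + 5) + ∫(5/(t - 1)) dt + ∫(-3/(t**2 + 4)) dt.
Step 4. Evaluate the standard form [assuming t > 1]: now -3*log(t - 4) + 5*log(t - 1) - 5*log(t + 5) + ∫(-3/(t**2 + 4)) dt.
Step 5. Evaluate the standard form: now -3*log(t - 4) + 5*log(t - 1) - 5*log(t + 5) - 3*atan(t/2)/2.
Answer: -3*log(t - 4) + 5*log(t - 1) - 5*log(t + 5) - 3*atan(t/2)/2.


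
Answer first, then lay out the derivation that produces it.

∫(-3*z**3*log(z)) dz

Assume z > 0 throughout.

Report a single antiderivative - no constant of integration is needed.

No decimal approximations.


The answer is -3*z**4*log(z)/4 + 3*z**4/16.
Step 1. Integrate ∫(-3*z**3*log(z)) dz by parts with u = log(z), dv = (-3*z**3) dz, so v = -3*z**4/4 [assuming z > 0]: now -3*z**4*log(z)/4 + ∫(3*z**3/4) dz.
Step 2. Evaluate the standard form: now -3*z**4*log(z)/4 + 3*z**4/16.
Answer: -3*z**4*log(z)/4 + 3*z**4/16.


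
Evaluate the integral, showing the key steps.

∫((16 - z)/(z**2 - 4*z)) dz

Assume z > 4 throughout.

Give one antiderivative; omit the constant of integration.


Step 1. Decompose ∫((16 - z)/(z**2 - 4*z)) dz by partial fractions, (16 - z)/(z**2 - 4*z) = 3/(z - 4) - 4/z: now ∫(-4/z) dz + ∫(3/(z - 4)) dz.
Step 2. Evaluate the standard form [assuming z > 4]: now 3*log(z - 4) + ∫(-4/z) dz.
Step 3. Evaluate the standard form [assuming z > 0]: now -4*log(z) + 3*log(z - 4).
Answer: -4*log(z) + 3*log(z - 4).


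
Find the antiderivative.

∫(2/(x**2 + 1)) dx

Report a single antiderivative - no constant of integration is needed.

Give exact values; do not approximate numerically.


Answer: 2*atan(x).


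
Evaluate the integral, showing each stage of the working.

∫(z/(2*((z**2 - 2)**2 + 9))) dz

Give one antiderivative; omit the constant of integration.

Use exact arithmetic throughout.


Step 1. Substitute u = z**2 - 2, turning ∫(z/(2*((z**2 - 2)**2 + 9))) dz into ∫(1/(4*(u**2 + 9))) du: now ∫(1/(4*(u**2 + 9))) du.
Step 2. Evaluate the standard form: now atan(u/3)/12.
Step 3. Substitute back u = z**2 - 2: now atan(z**2/3 - 2/3)/12.
Answer: atan(z**2/3 - 2/3)/12.


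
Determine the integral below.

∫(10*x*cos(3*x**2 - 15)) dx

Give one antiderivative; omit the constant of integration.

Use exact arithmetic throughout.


Answer: 5*sin(3*x**2 - 15)/3.


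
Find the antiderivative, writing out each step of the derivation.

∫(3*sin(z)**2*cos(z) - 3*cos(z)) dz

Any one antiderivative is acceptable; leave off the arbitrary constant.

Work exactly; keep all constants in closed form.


Step 1. Rewrite: now ∫(3*sin(z)**2*cos(z)) dz + ∫(-3*cos(z)) dz.
Step 2. Evaluate the standard form: now -3*sin(z) + ∫(3*sin(z)**2*cos(z)) dz.
Step 3. Substitute u = sin(z), turning ∫(3*sin(z)**2*cos(z)) dz into ∫(3*u**2) du: now -3*sin(z) + ∫(3*u**2) du.
Step 4. Evaluate the standard form: now u**3 - 3*sin(z).
Step 5. Substitute back u = sin(z): now sin(z)**3 - 3*sin(z).
Answer: sin(z)**3 - 3*sin(z).


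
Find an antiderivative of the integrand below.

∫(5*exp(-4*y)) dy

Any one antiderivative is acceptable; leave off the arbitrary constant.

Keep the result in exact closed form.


Answer: -5*exp(-4*y)/4.


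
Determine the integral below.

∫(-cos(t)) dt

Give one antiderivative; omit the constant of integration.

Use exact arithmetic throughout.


Answer: -sin(t).


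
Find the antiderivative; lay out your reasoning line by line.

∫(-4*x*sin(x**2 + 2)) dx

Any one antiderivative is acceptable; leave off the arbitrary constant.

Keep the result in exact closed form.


Step 1. Substitute u = x**2 + 2, turning ∫(-4*x*sin(x**2 + 2)) dx into ∫(-2*sin(u)) du: now ∫(-2*sin(u)) du.
Step 2. Evaluate the standard form: now 2*cos(u).
Step 3. Substitute back u = x**2 + 2: now 2*cos(x**2 + 2).
Answer: 2*cos(x**2 + 2).


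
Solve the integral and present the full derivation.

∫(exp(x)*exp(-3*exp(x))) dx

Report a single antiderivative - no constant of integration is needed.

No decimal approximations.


Step 1. Substitute u = exp(x), turning ∫(exp(x)*exp(-3*exp(x))) dx into ∫(exp(-3*u)) du: now ∫(exp(-3*u)) du.
Step 2. Evaluate the standard form: now -exp(-3*u)/3.
Step 3. Substitute back u = exp(x): now -exp(-3*exp(x))/3.
Answer: -exp(-3*exp(x))/3.


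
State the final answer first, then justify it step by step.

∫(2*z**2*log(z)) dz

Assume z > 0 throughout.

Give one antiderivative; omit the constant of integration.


The answer is 2*z**3*log(z)/3 - 2*z**3/9.
Step 1. Integrate ∫(2*z**2*log(z)) dz by parts with u = log(z), dv = (2*z**2) dz, so v = 2*z**3/3 [assuming z > 0]: now 2*z**3*log(z)/3 + ∫(-2*z**2/3) dz.
Step 2. Evaluate the standard form: now 2*z**3*log(z)/3 - 2*z**3/9.
Answer: 2*z**3*log(z)/3 - 2*z**3/9.


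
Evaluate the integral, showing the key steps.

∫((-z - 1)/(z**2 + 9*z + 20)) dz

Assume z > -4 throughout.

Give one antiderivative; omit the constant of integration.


Step 1. Decompose ∫((-z - 1)/(z**2 + 9*z + 20)) dz by partial fractions, (-z - 1)/(z**2 + 9*z + 20) = -4/(z + 5) + 3/(z + 4): now ∫(3/(z + 4)) dz + ∫(-4/(z + 5)) dz.
Step 2. Evaluate the standard form [assuming z > -5]: now -4*log(z + 5) + ∫(3/(z + 4)) dz.
Step 3. Evaluate the standard form [assuming z > -4]: now 3*log(z + 4) - 4*log(z + 5).
Answer: 3*log(z + 4) - 4*log(z + 5).


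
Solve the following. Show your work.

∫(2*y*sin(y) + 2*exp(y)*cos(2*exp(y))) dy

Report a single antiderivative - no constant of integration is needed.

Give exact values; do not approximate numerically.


Step 1. Rewrite: now ∫(2*y*sin(y)) dy + ∫(2*exp(y)*cos(2*exp(y))) dy.
Step 2. Integrate ∫(2*y*sin(y)) dy by parts with u = y, dv = (2*sin(y)) dy, so v = -2*cos(y): now -2*y*cos(y) + ∫(2*exp(y)*cos(2*exp(y))) dy + ∫(2*cos(y)) dy.
Step 3. Evaluate the standard form: now -2*y*cos(y) + 2*sin(y) + ∫(2*exp(y)*cos(2*exp(y))) dy.
Step 4. Substitute u = exp(y), turning ∫(2*exp(y)*cos(2*exp(y))) dy into ∫(2*cos(2*u)) du: now -2*y*cos(y) + 2*sin(y) + ∫(2*cos(2*u)) du.
Step 5. Evaluate the standard form: now -2*y*cos(y) + sin(2*u) + 2*sin(y).
Step 6. Substitute back u = exp(y): now -2*y*cos(y) + 2*sin(y) + sin(2*exp(y)).
Answer: -2*y*cos(y) + 2*sin(y) + sin(2*exp(y)).


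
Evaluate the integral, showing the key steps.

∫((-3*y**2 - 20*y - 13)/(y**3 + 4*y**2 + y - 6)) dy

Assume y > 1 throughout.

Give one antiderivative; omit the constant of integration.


Step 1. Decompose ∫((-3*y**2 - 20*y - 13)/(y**3 + 4*y**2 + y - 6)) dy by partial fractions, (-3*y**2 - 20*y - 13)/(y**3 + 4*y**2 + y - 6) = 5/(y + 3) - 5/(y + 2) - 3/(y - 1): now ∫(-3/(y - 1)) dy + ∫(-5/(y + 2)) dy + ∫(5/(y + 3)) dy.
Step 2. Evaluate the standard form [assuming y > -2]: now -5*log(y + 2) + ∫(-3/(y - 1)) dy + ∫(5/(y + 3)) dy.
Step 3. Evaluate the standard form [assuming y > 1]: now -3*log(y - 1) - 5*log(y + 2) + ∫(5/(y + 3)) dy.
Step 4. Evaluate the standard form [assuming y > -3]: now -3*log(y - 1) - 5*log(y + 2) + 5*log(y + 3).
Answer: -3*log(y - 1) - 5*log(y + 2) + 5*log(y + 3).


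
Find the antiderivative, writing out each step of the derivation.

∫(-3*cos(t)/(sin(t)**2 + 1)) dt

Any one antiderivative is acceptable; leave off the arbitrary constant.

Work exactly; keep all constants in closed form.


Step 1. Substitute u = sin(t), turning ∫(-3*cos(t)/(sin(t)**2 + 1)) dt into ∫(-3/(u**2 + 1)) du: now ∫(-3/(u**2 + 1)) du.
Step 2. Evaluate the standard form: now -3*atan(u).
Step 3. Substitute back u = sin(t): now -3*atan(sin(t)).
Answer: -3*atan(sin(t)).


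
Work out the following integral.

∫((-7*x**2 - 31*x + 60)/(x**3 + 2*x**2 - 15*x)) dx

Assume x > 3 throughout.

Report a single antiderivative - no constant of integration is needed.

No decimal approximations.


Answer: -4*log(x) - 4*log(x - 3) + log(x + 5).


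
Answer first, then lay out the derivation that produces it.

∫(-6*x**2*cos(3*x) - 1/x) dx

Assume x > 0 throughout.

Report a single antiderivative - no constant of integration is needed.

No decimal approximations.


The answer is -2*x**2*sin(3*x) - 4*x*cos(3*x)/3 - log(x) + 4*sin(3*x)/9.
Step 1. Rewrite: now ∫(-1/x) dx + ∫(-6*x**2*cos(3*x)) dx.
Step 2. Integrate ∫(-6*x**2*cos(3*x)) dx by parts with u = x**2, dv = (-6*cos(3*x)) dx, so v = -2*sin(3*x): now -2*x**2*sin(3*x) + ∫(-1/x) dx + ∫(4*x*sin(3*x)) dx.
Step 3. Integrate ∫(4*x*sin(3*x)) dx by parts with u = x, dv = (4*sin(3*x)) dx, so v = -4*cos(3*x)/3: now -2*x**2*sin(3*x) - 4*x*cos(3*x)/3 + ∫(-1/x) dx + ∫(4*cos(3*x)/3) dx.
Step 4. Evaluate the standard form: now -2*x**2*sin(3*x) - 4*x*cos(3*x)/3 + 4*sin(3*x)/9 + ∫(-1/x) dx.
Step 5. Evaluate the standard form [assuming x > 0]: now -2*x**2*sin(3*x) - 4*x*cos(3*x)/3 - log(x) + 4*sin(3*x)/9.
Answer: -2*x**2*sin(3*x) - 4*x*cos(3*x)/3 - log(x) + 4*sin(3*x)/9.


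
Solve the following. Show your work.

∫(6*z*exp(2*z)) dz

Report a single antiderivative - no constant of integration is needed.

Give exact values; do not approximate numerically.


Step 1. Integrate ∫(6*z*exp(2*z)) dz by parts with u = z, dv = (6*exp(2*z)) dz, so v = 3*exp(2*z): now 3*z*exp(2*z) + ∫(-3*exp(2*z)) dz.
Step 2. Evaluate the standard form: now 3*z*exp(2*z) - 3*exp(2*z)/2.
Answer: 3*z*exp(2*z) - 3*exp(2*z)/2.


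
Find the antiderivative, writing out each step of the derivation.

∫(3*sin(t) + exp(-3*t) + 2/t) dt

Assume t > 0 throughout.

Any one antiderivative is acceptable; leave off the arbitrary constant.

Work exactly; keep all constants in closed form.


Step 1. Rewrite: now ∫(2/t) dt + ∫(exp(-3*t)) dt + ∫(3*sin(t)) dt.
Step 2. Evaluate the standard form [assuming t > 0]: now 2*log(t) + ∫(exp(-3*t)) dt + ∫(3*sin(t)) dt.
Step 3. Evaluate the standard form: now 2*log(t) - 3*cos(t) + ∫(exp(-3*t)) dt.
Step 4. Evaluate the standard form: now 2*log(t) - 3*cos(t) - exp(-3*t)/3.
Answer: 2*log(t) - 3*cos(t) - exp(-3*t)/3.


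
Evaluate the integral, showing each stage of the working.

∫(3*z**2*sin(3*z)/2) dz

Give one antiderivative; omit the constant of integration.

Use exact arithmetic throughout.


Step 1. Integrate ∫(3*z**2*sin(3*z)/2) dz by parts with u = z**2, dv = (3*sin(3*z)/2) dz, so v = -cos(3*z)/2: now -z**2*cos(3*z)/2 + ∫(z*cos(3*z)) dz.
Step 2. Integrate ∫(z*cos(3*z)) dz by parts with u = z, dv = (cos(3*z)) dz, so v = sin(3*z)/3: now -z**2*cos(3*z)/2 + z*sin(3*z)/3 + ∫(-sin(3*z)/3) dz.
Step 3. Evaluate the standard form: now -z**2*cos(3*z)/2 + z*sin(3*z)/3 + cos(3*z)/9.
Answer: -z**2*cos(3*z)/2 + z*sin(3*z)/3 + cos(3*z)/9.


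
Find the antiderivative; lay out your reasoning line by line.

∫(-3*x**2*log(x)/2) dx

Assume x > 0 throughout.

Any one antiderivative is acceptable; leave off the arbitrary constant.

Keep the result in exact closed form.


Step 1. Integrate ∫(-3*x**2*log(x)/2) dx by parts with u = log(x), dv = (-3*x**2/2) dx, so v = -x**3/2 [assuming x > 0]: now -x**3*log(x)/2 + ∫(x**2/2) dx.
Step 2. Evaluate the standard form: now -x**3*log(x)/2 + x**3/6.
Answer: -x**3*log(x)/2 + x**3/6.


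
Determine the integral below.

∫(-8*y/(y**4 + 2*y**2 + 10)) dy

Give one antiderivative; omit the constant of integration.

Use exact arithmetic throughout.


Answer: -4*atan(y**2/3 + 1/3)/3.


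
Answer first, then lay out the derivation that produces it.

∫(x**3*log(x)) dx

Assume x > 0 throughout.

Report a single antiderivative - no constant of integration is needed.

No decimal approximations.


The answer is x**4*log(x)/4 - x**4/16.
Step 1. Integrate ∫(x**3*log(x)) dx by parts with u = log(x), dv = (x**3) dx, so v = x**4/4 [assuming x > 0]: now x**4*log(x)/4 + ∫(-x**3/4) dx.
Step 2. Evaluate the standard form: now x**4*log(x)/4 - x**4/16.
Answer: x**4*log(x)/4 - x**4/16.


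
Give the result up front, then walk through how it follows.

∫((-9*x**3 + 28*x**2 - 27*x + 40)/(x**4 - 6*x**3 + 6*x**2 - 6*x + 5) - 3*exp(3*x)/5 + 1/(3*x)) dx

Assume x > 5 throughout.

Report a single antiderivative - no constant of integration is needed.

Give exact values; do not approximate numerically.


The answer is -exp(3*x)/5 + log(x)/3 - 5*log(x - 5) - 4*log(x - 1) + 3*atan(x).
Step 1. Rewrite: now ∫(1/(3*x)) dx + ∫((-9*x**3 + 28*x**2 - 27*x + 40)/(x**4 - 6*x**3 + 6*x**2 - 6*x + 5)) dx + ∫(-3*exp(3*x)/5) dx.
Step 2. Evaluate the standard form [assuming x > 0]: now log(x)/3 + ∫((-9*x**3 + 28*x**2 - 27*x + 40)/(x**4 - 6*x**3 + 6*x**2 - 6*x + 5)) dx + ∫(-3*exp(3*x)/5) dx.
Step 3. Evaluate the standard form: now -exp(3*x)/5 + log(x)/3 + ∫((-9*x**3 + 28*x**2 - 27*x + 40)/(x**4 - 6*x**3 + 6*x**2 - 6*x + 5)) dx.
Step 4. Decompose ∫((-9*x**3 + 28*x**2 - 27*x + 40)/(x**4 - 6*x**3 + 6*x**2 - 6*x + 5)) dx by partial fractions, (-9*x**3 + 28*x**2 - 27*x + 40)/(x**4 - 6*x**3 + 6*x**2 - 6*x + 5) = 3/(x**2 + 1) - 4/(x - 1) - 5/(x - 5): now -exp(3*x)/5 + log(x)/3 + ∫(-5/(x - 5)) dx + ∫(-4/(x - 1)) dx + ∫(3/(x**2 + 1)) dx.
Step 5. Evaluate the standard form [assuming x > 1]: now -exp(3*x)/5 + log(x)/3 - 4*log(x - 1) + ∫(-5/(x - 5)) dx + ∫(3/(x**2 + 1)) dx.
Step 6. Evaluate the standard form [assuming x > 5]: now -exp(3*x)/5 + log(x)/3 - 5*log(x - 5) - 4*log(x - 1) + ∫(3/(x**2 + 1)) dx.
Step 7. Evaluate the standard form: now -exp(3*x)/5 + log(x)/3 - 5*log(x - 5) - 4*log(x - 1) + 3*atan(x).
Answer: -exp(3*x)/5 + log(x)/3 - 5*log(x - 5) - 4*log(x - 1) + 3*atan(x).


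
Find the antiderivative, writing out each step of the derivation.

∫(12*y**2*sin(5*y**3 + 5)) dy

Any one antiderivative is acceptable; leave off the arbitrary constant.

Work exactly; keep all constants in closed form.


Step 1. Substitute u = y**3 + 1, turning ∫(12*y**2*sin(5*y**3 + 5)) dy into ∫(4*sin(5*u)) du: now ∫(4*sin(5*u)) du.
Step 2. Evaluate the standard form: now -4*cos(5*u)/5.
Step 3. Substitute back u = y**3 + 1: now -4*cos(5*y**3 + 5)/5.
Answer: -4*cos(5*y**3 + 5)/5.
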